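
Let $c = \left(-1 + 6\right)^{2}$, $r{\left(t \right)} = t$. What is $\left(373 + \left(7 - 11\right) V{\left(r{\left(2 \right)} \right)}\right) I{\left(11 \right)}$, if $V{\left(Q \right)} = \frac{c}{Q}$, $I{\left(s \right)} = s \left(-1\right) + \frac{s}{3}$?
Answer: $- \frac{7106}{3} \approx -2368.7$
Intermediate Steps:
$c = 25$ ($c = 5^{2} = 25$)
$I{\left(s \right)} = - \frac{2 s}{3}$ ($I{\left(s \right)} = - s + s \frac{1}{3} = - s + \frac{s}{3} = - \frac{2 s}{3}$)
$V{\left(Q \right)} = \frac{25}{Q}$
$\left(373 + \left(7 - 11\right) V{\left(r{\left(2 \right)} \right)}\right) I{\left(11 \right)} = \left(373 + \left(7 - 11\right) \frac{25}{2}\right) \left(\left(- \frac{2}{3}\right) 11\right) = \left(373 - 4 \cdot 25 \cdot \frac{1}{2}\right) \left(- \frac{22}{3}\right) = \left(373 - 50\right) \left(- \frac{22}{3}\right) = 323 \left(- \frac{22}{3}\right) = - \frac{7106}{3}$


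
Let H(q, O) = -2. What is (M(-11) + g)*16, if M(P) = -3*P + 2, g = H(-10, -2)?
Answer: 528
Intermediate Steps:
g = -2
M(P) = 2 - 3*P
(M(-11) + g)*16 = ((2 - 3*(-11)) - 2)*16 = ((2 + 33) - 2)*16 = (35 - 2)*16 = 33*16 = 528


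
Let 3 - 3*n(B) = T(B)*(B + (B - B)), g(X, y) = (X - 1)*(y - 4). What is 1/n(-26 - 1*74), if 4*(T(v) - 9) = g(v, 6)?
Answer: -3/4147 ≈ -0.00072341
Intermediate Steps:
g(X, y) = (-1 + X)*(-4 + y)
T(v) = 17/2 + v/2 (T(v) = 9 + (4 - 1*6 - 4*v + v*6)/4 = 9 + (4 - 6 - 4*v + 6*v)/4 = 9 + (-2 + 2*v)/4 = 9 + (-½ + v/2) = 17/2 + v/2)
n(B) = 1 - B*(17/2 + B/2)/3 (n(B) = 1 - (17/2 + B/2)*(B + (B - B))/3 = 1 - (17/2 + B/2)*(B + 0)/3 = 1 - (17/2 + B/2)*B/3 = 1 - B*(17/2 + B/2)/3)
1/n(-26 - 1*74) = 1/(1 - (-26 - 1*74)*(17 + (-26 - 1*74))/6) = 1/(1 - (-26 - 74)*(17 + (-26 - 74))/6) = 1/(1 - ⅙*(-100)*(17 - 100)) = 1/(1 - ⅙*(-100)*(-83)) = 1/(1 - 4150/3) = 1/(-4147/3) = -3/4147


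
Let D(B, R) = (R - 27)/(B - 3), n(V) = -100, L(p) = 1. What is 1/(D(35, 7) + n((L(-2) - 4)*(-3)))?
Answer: -8/805 ≈ -0.0099379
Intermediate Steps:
D(B, R) = (-27 + R)/(-3 + B)
1/(D(35, 7) + n((L(-2) - 4)*(-3))) = 1/((-27 + 7)/(-3 + 35) - 100) = 1/(-20/32 - 100) = 1/((1/32)*(-20) - 100) = 1/(-5/8 - 100) = 1/(-805/8) = -8/805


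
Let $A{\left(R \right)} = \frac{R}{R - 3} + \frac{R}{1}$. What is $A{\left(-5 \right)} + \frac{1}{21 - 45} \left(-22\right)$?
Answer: $- \frac{83}{24} \approx -3.4583$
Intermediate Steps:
$A{\left(R \right)} = R + \frac{R}{-3 + R}$ ($A{\left(R \right)} = \frac{R}{R - 3} + R 1 = \frac{R}{-3 + R} + R = R + \frac{R}{-3 + R}$)
$A{\left(-5 \right)} + \frac{1}{21 - 45} \left(-22\right) = - \frac{5 \left(-2 - 5\right)}{-3 - 5} + \frac{1}{21 - 45} \left(-22\right) = \left(-5\right) \frac{1}{-8} \left(-7\right) + \frac{1}{-24} \left(-22\right) = \left(-5\right) \left(- \frac{1}{8}\right) \left(-7\right) - - \frac{11}{12} = - \frac{35}{8} + \frac{11}{12} = - \frac{83}{24}$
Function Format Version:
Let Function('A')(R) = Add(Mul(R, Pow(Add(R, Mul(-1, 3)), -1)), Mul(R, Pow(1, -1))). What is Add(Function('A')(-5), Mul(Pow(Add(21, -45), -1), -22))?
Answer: Rational(-83, 24) ≈ -3.4583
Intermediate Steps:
Function('A')(R) = Add(R, Mul(R, Pow(Add(-3, R), -1))) (Function('A')(R) = Add(Mul(R, Pow(Add(R, -3), -1)), Mul(R, 1)) = Add(Mul(R, Pow(Add(-3, R), -1)), R) = Add(R, Mul(R, Pow(Add(-3, R), -1))))
Add(Function('A')(-5), Mul(Pow(Add(21, -45), -1), -22)) = Add(Mul(-5, Pow(Add(-3, -5), -1), Add(-2, -5)), Mul(Pow(Add(21, -45), -1), -22)) = Add(Mul(-5, Pow(-8, -1), -7), Mul(Pow(-24, -1), -22)) = Add(Mul(-5, Rational(-1, 8), -7), Mul(Rational(-1, 24), -22)) = Add(Rational(-35, 8), Rational(11, 12)) = Rational(-83, 24)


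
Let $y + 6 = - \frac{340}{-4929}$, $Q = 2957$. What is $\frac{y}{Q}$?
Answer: $- \frac{29234}{14575053} \approx -0.0020058$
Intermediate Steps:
$y = - \frac{29234}{4929}$ ($y = -6 - \frac{340}{-4929} = -6 - - \frac{340}{4929} = -6 + \frac{340}{4929} = - \frac{29234}{4929} \approx -5.931$)
$\frac{y}{Q} = - \frac{29234}{4929 \cdot 2957} = \left(- \frac{29234}{4929}\right) \frac{1}{2957} = - \frac{29234}{14575053}$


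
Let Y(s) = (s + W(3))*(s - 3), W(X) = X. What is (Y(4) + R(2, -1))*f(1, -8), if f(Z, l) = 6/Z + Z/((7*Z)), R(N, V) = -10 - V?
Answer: -86/7 ≈ -12.286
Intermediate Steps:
f(Z, l) = ⅐ + 6/Z (f(Z, l) = 6/Z + Z*(1/(7*Z)) = 6/Z + ⅐ = ⅐ + 6/Z)
Y(s) = (-3 + s)*(3 + s) (Y(s) = (s + 3)*(s - 3) = (3 + s)*(-3 + s) = (-3 + s)*(3 + s))
(Y(4) + R(2, -1))*f(1, -8) = ((-9 + 4²) + (-10 - 1*(-1)))*((⅐)*(42 + 1)/1) = ((-9 + 16) + (-10 + 1))*((⅐)*1*43) = (7 - 9)*(43/7) = -2*43/7 = -86/7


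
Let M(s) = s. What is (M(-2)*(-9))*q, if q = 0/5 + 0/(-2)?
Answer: 0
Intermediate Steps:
q = 0 (q = 0*(⅕) + 0*(-½) = 0 + 0 = 0)
(M(-2)*(-9))*q = -2*(-9)*0 = 18*0 = 0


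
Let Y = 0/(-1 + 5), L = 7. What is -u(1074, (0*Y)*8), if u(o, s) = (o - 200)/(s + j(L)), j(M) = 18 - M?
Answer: -874/11 ≈ -79.455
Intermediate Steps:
Y = 0 (Y = 0/4 = (1/4)*0 = 0)
u(o, s) = (-200 + o)/(11 + s) (u(o, s) = (o - 200)/(s + (18 - 1*7)) = (-200 + o)/(s + (18 - 7)) = (-200 + o)/(s + 11) = (-200 + o)/(11 + s))
-u(1074, (0*Y)*8) = -(-200 + 1074)/(11 + (0*0)*8) = -874/(11 + 0*8) = -874/(11 + 0) = -874/11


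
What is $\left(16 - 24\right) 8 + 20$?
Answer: $-44$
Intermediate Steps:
$\left(16 - 24\right) 8 + 20 = \left(-8\right) 8 + 20 = -64 + 20 = -44$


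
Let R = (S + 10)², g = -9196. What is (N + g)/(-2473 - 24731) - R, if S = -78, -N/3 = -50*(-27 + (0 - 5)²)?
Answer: -31445450/6801 ≈ -4623.6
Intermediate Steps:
N = -300 (N = -(-150)*(-27 + (0 - 5)²) = -(-150)*(-27 + (-5)²) = -(-150)*(-27 + 25) = -(-150)*(-2) = -3*100 = -300)
R = 4624 (R = (-78 + 10)² = (-68)² = 4624)
(N + g)/(-2473 - 24731) - R = (-300 - 9196)/(-2473 - 24731) - 1*4624 = -9496/(-27204) - 4624 = -9496*(-1/27204) - 4624 = 2374/6801 - 4624 = -31445450/6801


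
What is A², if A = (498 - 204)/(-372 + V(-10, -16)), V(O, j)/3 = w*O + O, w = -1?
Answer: 2401/3844 ≈ 0.62461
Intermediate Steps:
V(O, j) = 0 (V(O, j) = 3*(-O + O) = 3*0 = 0)
A = -49/62 (A = (498 - 204)/(-372 + 0) = 294/(-372) = 294*(-1/372) = -49/62 ≈ -0.79032)
A² = (-49/62)² = 2401/3844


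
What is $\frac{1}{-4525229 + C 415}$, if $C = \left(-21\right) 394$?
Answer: $- \frac{1}{7958939} \approx -1.2564 \cdot 10^{-7}$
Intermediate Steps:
$C = -8274$
$\frac{1}{-4525229 + C 415} = \frac{1}{-4525229 - 3433710} = \frac{1}{-7958939} = - \frac{1}{7958939}$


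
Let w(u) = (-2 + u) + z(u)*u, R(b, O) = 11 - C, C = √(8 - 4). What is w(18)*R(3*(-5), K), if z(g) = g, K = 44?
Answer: 3060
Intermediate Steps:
C = 2 (C = √4 = 2)
R(b, O) = 9 (R(b, O) = 11 - 1*2 = 11 - 2 = 9)
w(u) = -2 + u + u² (w(u) = (-2 + u) + u*u = (-2 + u) + u² = -2 + u + u²)
w(18)*R(3*(-5), K) = (-2 + 18 + 18²)*9 = (-2 + 18 + 324)*9 = 340*9 = 3060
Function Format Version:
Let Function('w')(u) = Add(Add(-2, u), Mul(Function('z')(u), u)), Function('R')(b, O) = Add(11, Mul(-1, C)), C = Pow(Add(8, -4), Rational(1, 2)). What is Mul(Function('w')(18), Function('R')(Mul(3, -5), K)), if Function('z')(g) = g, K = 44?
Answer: 3060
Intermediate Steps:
C = 2 (C = Pow(4, Rational(1, 2)) = 2)
Function('R')(b, O) = 9 (Function('R')(b, O) = Add(11, Mul(-1, 2)) = Add(11, -2) = 9)
Function('w')(u) = Add(-2, u, Pow(u, 2)) (Function('w')(u) = Add(Add(-2, u), Mul(u, u)) = Add(Add(-2, u), Pow(u, 2)) = Add(-2, u, Pow(u, 2)))
Mul(Function('w')(18), Function('R')(Mul(3, -5), K)) = Mul(Add(-2, 18, Pow(18, 2)), 9) = Mul(Add(-2, 18, 324), 9) = Mul(340, 9) = 3060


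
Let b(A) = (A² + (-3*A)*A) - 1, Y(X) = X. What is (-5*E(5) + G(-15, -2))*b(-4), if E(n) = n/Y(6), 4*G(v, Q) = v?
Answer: 1045/4 ≈ 261.25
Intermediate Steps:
G(v, Q) = v/4
E(n) = n/6
b(A) = -1 - 2*A² (b(A) = (A² - 3*A²) - 1 = -2*A² - 1 = -1 - 2*A²)
(-5*E(5) + G(-15, -2))*b(-4) = (-5*5/6 + (¼)*(-15))*(-1 - 2*(-4)²) = (-5*⅚ - 15/4)*(-1 - 2*16) = (-25/6 - 15/4)*(-1 - 32) = -95/12*(-33) = 1045/4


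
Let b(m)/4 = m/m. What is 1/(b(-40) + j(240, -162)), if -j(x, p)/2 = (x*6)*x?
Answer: -1/691196 ≈ -1.4468e-6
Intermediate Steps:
b(m) = 4 (b(m) = 4*(m/m) = 4*1 = 4)
j(x, p) = -12*x² (j(x, p) = -2*x*6*x = -2*6*x*x = -12*x²)
1/(b(-40) + j(240, -162)) = 1/(4 - 12*240²) = 1/(4 - 12*57600) = 1/(4 - 691200) = 1/(-691196) = -1/691196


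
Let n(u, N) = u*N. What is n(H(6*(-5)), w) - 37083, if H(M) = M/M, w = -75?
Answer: -37158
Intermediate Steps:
H(M) = 1
n(u, N) = N*u
n(H(6*(-5)), w) - 37083 = -75*1 - 37083 = -75 - 37083 = -37158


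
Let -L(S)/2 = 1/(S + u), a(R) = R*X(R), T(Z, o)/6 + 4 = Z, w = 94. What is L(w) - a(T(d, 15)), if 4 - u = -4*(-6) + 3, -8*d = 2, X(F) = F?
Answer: -184679/284 ≈ -650.28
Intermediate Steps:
d = -1/4 (d = -1/8*2 = -1/4 ≈ -0.25000)
T(Z, o) = -24 + 6*Z
u = -23 (u = 4 - (-4*(-6) + 3) = 4 - (24 + 3) = 4 - 1*27 = 4 - 27 = -23)
a(R) = R**2 (a(R) = R*R = R**2)
L(S) = -2/(-23 + S) (L(S) = -2/(S - 23) = -2/(-23 + S))
L(w) - a(T(d, 15)) = -2/(-23 + 94) - (-24 + 6*(-1/4))**2 = -2/71 - (-24 - 3/2)**2 = -2*1/71 - (-51/2)**2 = -2/71 - 1*2601/4 = -2/71 - 2601/4 = -184679/284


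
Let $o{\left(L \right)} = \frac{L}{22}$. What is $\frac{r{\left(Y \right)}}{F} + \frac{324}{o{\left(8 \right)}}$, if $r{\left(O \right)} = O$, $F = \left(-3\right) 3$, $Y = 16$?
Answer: $\frac{8003}{9} \approx 889.22$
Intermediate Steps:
$F = -9$
$o{\left(L \right)} = \frac{L}{22}$ ($o{\left(L \right)} = L \frac{1}{22} = \frac{L}{22}$)
$\frac{r{\left(Y \right)}}{F} + \frac{324}{o{\left(8 \right)}} = \frac{16}{-9} + \frac{324}{\frac{1}{22} \cdot 8} = 16 \left(- \frac{1}{9}\right) + \frac{324}{\frac{4}{11}} = - \frac{16}{9} + 324 \cdot \frac{11}{4} = - \frac{16}{9} + 891 = \frac{8003}{9}$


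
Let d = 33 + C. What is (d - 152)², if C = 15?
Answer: 10816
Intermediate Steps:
d = 48 (d = 33 + 15 = 48)
(d - 152)² = (48 - 152)² = (-104)² = 10816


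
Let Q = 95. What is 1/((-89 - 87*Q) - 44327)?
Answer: -1/52681 ≈ -1.8982e-5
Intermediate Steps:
1/((-89 - 87*Q) - 44327) = 1/((-89 - 87*95) - 44327) = 1/((-89 - 8265) - 44327) = 1/(-8354 - 44327) = 1/(-52681) = -1/52681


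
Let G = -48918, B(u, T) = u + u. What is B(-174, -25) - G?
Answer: 48570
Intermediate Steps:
B(u, T) = 2*u
B(-174, -25) - G = 2*(-174) - 1*(-48918) = -348 + 48918 = 48570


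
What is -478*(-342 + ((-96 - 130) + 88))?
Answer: 229440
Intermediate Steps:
-478*(-342 + ((-96 - 130) + 88)) = -478*(-342 + (-226 + 88)) = -478*(-342 - 138) = -478*(-480) = 229440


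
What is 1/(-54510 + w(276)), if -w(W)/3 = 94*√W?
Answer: -395/21372402 + 47*√69/245782623 ≈ -1.6893e-5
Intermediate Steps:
w(W) = -282*√W
1/(-54510 + w(276)) = 1/(-54510 - 564*√69)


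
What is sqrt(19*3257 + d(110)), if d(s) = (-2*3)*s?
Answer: sqrt(61223) ≈ 247.43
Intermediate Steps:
d(s) = -6*s
sqrt(19*3257 + d(110)) = sqrt(19*3257 - 6*110) = sqrt(61883 - 660) = sqrt(61223)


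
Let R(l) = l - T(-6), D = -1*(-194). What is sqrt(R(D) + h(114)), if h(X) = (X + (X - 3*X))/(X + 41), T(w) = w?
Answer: sqrt(4787330)/155 ≈ 14.116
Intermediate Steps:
D = 194
h(X) = -X/(41 + X) (h(X) = (X - 2*X)/(41 + X) = (-X)/(41 + X) = -X/(41 + X))
R(l) = 6 + l (R(l) = l - 1*(-6) = l + 6 = 6 + l)
sqrt(R(D) + h(114)) = sqrt((6 + 194) - 1*114/(41 + 114)) = sqrt(200 - 1*114/155) = sqrt(200 - 1*114*1/155) = sqrt(200 - 114/155) = sqrt(30886/155) = sqrt(4787330)/155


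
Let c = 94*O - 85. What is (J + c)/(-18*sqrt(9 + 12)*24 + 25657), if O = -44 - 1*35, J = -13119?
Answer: -105860782/130872509 - 1782432*sqrt(21)/130872509 ≈ -0.87130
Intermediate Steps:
O = -79 (O = -44 - 35 = -79)
c = -7511 (c = 94*(-79) - 85 = -7426 - 85 = -7511)
(J + c)/(-18*sqrt(9 + 12)*24 + 25657) = (-13119 - 7511)/(-18*sqrt(9 + 12)*24 + 25657) = -20630/(-18*sqrt(21)*24 + 25657) = -20630/(-432*sqrt(21) + 25657) = -20630/(25657 - 432*sqrt(21))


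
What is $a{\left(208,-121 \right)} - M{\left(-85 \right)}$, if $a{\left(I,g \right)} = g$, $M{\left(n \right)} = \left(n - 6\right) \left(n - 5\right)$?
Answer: $-8311$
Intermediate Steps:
$M{\left(n \right)} = \left(-6 + n\right) \left(-5 + n\right)$
$a{\left(208,-121 \right)} - M{\left(-85 \right)} = -121 - \left(30 + \left(-85\right)^{2} - -935\right) = -121 - \left(30 + 7225 + 935\right) = -121 - 8190 = -8311$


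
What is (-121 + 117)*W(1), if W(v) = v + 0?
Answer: -4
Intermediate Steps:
W(v) = v
(-121 + 117)*W(1) = (-121 + 117)*1 = -4*1 = -4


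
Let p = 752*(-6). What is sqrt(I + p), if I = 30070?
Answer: sqrt(25558) ≈ 159.87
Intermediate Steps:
p = -4512
sqrt(I + p) = sqrt(30070 - 4512) = sqrt(25558)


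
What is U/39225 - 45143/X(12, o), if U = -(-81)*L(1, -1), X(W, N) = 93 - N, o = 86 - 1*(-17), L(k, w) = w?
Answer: 118048891/26150 ≈ 4514.3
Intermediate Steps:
o = 103 (o = 86 + 17 = 103)
U = -81 (U = -(-81)*(-1) = -81*1 = -81)
U/39225 - 45143/X(12, o) = -81/39225 - 45143/(93 - 1*103) = -81*1/39225 - 45143/(93 - 103) = -27/13075 - 45143/(-10) = -27/13075 - 45143*(-⅒) = -27/13075 + 45143/10 = 118048891/26150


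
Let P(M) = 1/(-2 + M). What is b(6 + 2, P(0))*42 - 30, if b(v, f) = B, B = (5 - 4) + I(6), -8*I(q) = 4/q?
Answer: 17/2 ≈ 8.5000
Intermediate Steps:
I(q) = -1/(2*q)
B = 11/12 (B = (5 - 4) - ½/6 = 1 - ½*⅙ = 1 - 1/12 = 11/12 ≈ 0.91667)
b(v, f) = 11/12
b(6 + 2, P(0))*42 - 30 = (11/12)*42 - 30 = 77/2 - 30 = 17/2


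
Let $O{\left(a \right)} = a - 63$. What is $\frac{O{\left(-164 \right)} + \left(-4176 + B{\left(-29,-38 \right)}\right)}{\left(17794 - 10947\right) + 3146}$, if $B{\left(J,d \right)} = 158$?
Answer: $- \frac{1415}{3331} \approx -0.4248$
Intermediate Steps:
$O{\left(a \right)} = -63 + a$ ($O{\left(a \right)} = a - 63 = -63 + a$)
$\frac{O{\left(-164 \right)} + \left(-4176 + B{\left(-29,-38 \right)}\right)}{\left(17794 - 10947\right) + 3146} = \frac{\left(-63 - 164\right) + \left(-4176 + 158\right)}{\left(17794 - 10947\right) + 3146} = \frac{-227 - 4018}{6847 + 3146} = - \frac{4245}{9993} = \left(-4245\right) \frac{1}{9993} = - \frac{1415}{3331}$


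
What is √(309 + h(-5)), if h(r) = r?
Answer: 4*√19 ≈ 17.436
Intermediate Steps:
√(309 + h(-5)) = √(309 - 5) = √304 = 4*√19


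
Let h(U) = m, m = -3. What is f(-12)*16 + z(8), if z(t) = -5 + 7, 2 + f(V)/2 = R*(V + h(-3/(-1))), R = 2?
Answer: -1022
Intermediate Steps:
h(U) = -3
f(V) = -16 + 4*V (f(V) = -4 + 2*(2*(V - 3)) = -4 + 2*(2*(-3 + V)) = -4 + 2*(-6 + 2*V) = -4 + (-12 + 4*V) = -16 + 4*V)
z(t) = 2
f(-12)*16 + z(8) = (-16 + 4*(-12))*16 + 2 = (-16 - 48)*16 + 2 = -64*16 + 2 = -1024 + 2 = -1022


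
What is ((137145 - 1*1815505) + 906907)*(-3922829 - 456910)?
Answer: 3378762790767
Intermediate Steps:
((137145 - 1*1815505) + 906907)*(-3922829 - 456910) = ((137145 - 1815505) + 906907)*(-4379739) = (-1678360 + 906907)*(-4379739) = -771453*(-4379739) = 3378762790767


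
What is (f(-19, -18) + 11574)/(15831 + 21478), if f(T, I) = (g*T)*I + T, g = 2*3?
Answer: 13607/37309 ≈ 0.36471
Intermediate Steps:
g = 6
f(T, I) = T + 6*I*T (f(T, I) = (6*T)*I + T = 6*I*T + T = T + 6*I*T)
(f(-19, -18) + 11574)/(15831 + 21478) = (-19*(1 + 6*(-18)) + 11574)/(15831 + 21478) = (-19*(1 - 108) + 11574)/37309 = (-19*(-107) + 11574)*(1/37309) = (2033 + 11574)*(1/37309) = 13607*(1/37309) = 13607/37309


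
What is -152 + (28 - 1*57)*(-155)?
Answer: 4343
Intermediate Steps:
-152 + (28 - 1*57)*(-155) = -152 + (28 - 57)*(-155) = -152 - 29*(-155) = -152 + 4495 = 4343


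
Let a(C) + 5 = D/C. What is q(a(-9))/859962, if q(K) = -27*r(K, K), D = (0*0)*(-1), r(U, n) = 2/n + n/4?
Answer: 297/5733080 ≈ 5.1805e-5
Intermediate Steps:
r(U, n) = 2/n + n/4 (r(U, n) = 2/n + n*(¼) = 2/n + n/4)
D = 0 (D = 0*(-1) = 0)
a(C) = -5 (a(C) = -5 + 0/C = -5 + 0 = -5)
q(K) = -54/K - 27*K/4 (q(K) = -27*(2/K + K/4) = -54/K - 27*K/4)
q(a(-9))/859962 = (-54/(-5) - 27/4*(-5))/859962 = (-54*(-⅕) + 135/4)*(1/859962) = (54/5 + 135/4)*(1/859962) = (891/20)*(1/859962) = 297/5733080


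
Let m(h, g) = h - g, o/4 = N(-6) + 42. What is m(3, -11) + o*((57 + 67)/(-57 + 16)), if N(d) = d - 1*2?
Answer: -16290/41 ≈ -397.32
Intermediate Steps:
N(d) = -2 + d (N(d) = d - 2 = -2 + d)
o = 136 (o = 4*((-2 - 6) + 42) = 4*(-8 + 42) = 4*34 = 136)
m(3, -11) + o*((57 + 67)/(-57 + 16)) = (3 - 1*(-11)) + 136*((57 + 67)/(-57 + 16)) = (3 + 11) + 136*(124/(-41)) = 14 + 136*(124*(-1/41)) = 14 + 136*(-124/41) = 14 - 16864/41 = -16290/41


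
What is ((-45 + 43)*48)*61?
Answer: -5856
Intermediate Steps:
((-45 + 43)*48)*61 = -2*48*61 = -96*61 = -5856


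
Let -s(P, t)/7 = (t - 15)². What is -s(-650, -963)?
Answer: 6695388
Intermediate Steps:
s(P, t) = -7*(-15 + t)² (s(P, t) = -7*(t - 15)² = -7*(-15 + t)²)
-s(-650, -963) = -(-7)*(-15 - 963)² = -(-7)*(-978)² = -(-7)*956484 = -1*(-6695388) = 6695388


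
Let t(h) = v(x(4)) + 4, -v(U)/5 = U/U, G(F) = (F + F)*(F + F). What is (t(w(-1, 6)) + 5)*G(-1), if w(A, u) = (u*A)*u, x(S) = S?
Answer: 16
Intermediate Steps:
G(F) = 4*F² (G(F) = (2*F)*(2*F) = 4*F²)
v(U) = -5 (v(U) = -5*U/U = -5*1 = -5)
w(A, u) = A*u² (w(A, u) = (A*u)*u = A*u²)
t(h) = -1 (t(h) = -5 + 4 = -1)
(t(w(-1, 6)) + 5)*G(-1) = (-1 + 5)*(4*(-1)²) = 4*(4*1) = 4*4 = 16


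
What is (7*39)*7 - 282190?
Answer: -280279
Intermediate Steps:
(7*39)*7 - 282190 = 273*7 - 282190 = 1911 - 282190 = -280279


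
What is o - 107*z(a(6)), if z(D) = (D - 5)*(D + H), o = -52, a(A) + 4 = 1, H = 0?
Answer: -2620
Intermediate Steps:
a(A) = -3 (a(A) = -4 + 1 = -3)
z(D) = D*(-5 + D) (z(D) = (D - 5)*(D + 0) = (-5 + D)*D = D*(-5 + D))
o - 107*z(a(6)) = -52 - (-321)*(-5 - 3) = -52 - (-321)*(-8) = -52 - 107*24 = -52 - 2568 = -2620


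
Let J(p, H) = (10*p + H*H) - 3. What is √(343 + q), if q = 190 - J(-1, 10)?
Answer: √446 ≈ 21.119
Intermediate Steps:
J(p, H) = -3 + H² + 10*p (J(p, H) = (10*p + H²) - 3 = (H² + 10*p) - 3 = -3 + H² + 10*p)
q = 103 (q = 190 - (-3 + 10² + 10*(-1)) = 190 - (-3 + 100 - 10) = 190 - 1*87 = 190 - 87 = 103)
√(343 + q) = √(343 + 103) = √446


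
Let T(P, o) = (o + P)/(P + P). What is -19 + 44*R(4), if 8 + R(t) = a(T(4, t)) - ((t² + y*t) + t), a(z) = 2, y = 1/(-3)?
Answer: -3313/3 ≈ -1104.3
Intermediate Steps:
y = -⅓ (y = 1*(-⅓) = -⅓ ≈ -0.33333)
T(P, o) = (P + o)/(2*P) (T(P, o) = (P + o)/((2*P)) = (P + o)*(1/(2*P)) = (P + o)/(2*P))
R(t) = -6 - t² - 2*t/3 (R(t) = -8 + (2 - ((t² - t/3) + t)) = -8 + (2 - (t² + 2*t/3)) = -8 + (2 + (-t² - 2*t/3)) = -8 + (2 - t² - 2*t/3) = -6 - t² - 2*t/3)
-19 + 44*R(4) = -19 + 44*(-6 - 1*4² - ⅔*4) = -19 + 44*(-6 - 1*16 - 8/3) = -19 + 44*(-6 - 16 - 8/3) = -19 + 44*(-74/3) = -19 - 3256/3 = -3313/3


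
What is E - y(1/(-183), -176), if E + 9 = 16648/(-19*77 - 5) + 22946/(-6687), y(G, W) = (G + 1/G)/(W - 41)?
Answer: -799638035039/32485305573 ≈ -24.615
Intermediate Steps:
y(G, W) = (G + 1/G)/(-41 + W)
E = -58339637/2454129 (E = -9 + (16648/(-19*77 - 5) + 22946/(-6687)) = -9 + (16648/(-1463 - 5) + 22946*(-1/6687)) = -9 + (16648/(-1468) - 22946/6687) = -9 + (16648*(-1/1468) - 22946/6687) = -9 + (-4162/367 - 22946/6687) = -9 - 36252476/2454129 = -58339637/2454129 ≈ -23.772)
E - y(1/(-183), -176) = -58339637/2454129 - (1 + (1/(-183))**2)/((1/(-183))*(-41 - 176)) = -58339637/2454129 - (1 + (-1/183)**2)/((-1/183)*(-217)) = -58339637/2454129 - (-183)*(-1)*(1 + 1/33489)/217 = -58339637/2454129 - (-183)*(-1)*33490/(217*33489) = -58339637/2454129 - 1*33490/39711 = -58339637/2454129 - 33490/39711 = -799638035039/32485305573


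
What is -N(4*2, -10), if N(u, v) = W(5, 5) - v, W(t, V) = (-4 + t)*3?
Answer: -13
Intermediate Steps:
W(t, V) = -12 + 3*t
N(u, v) = 3 - v (N(u, v) = (-12 + 3*5) - v = (-12 + 15) - v = 3 - v)
-N(4*2, -10) = -(3 - 1*(-10)) = -(3 + 10) = -1*13 = -13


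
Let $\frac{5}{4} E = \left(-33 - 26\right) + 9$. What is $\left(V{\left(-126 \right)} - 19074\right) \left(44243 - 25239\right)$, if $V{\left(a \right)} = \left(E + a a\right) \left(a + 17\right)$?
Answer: $-33165742792$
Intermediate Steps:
$E = -40$ ($E = \frac{4 \left(\left(-33 - 26\right) + 9\right)}{5} = \frac{4 \left(-59 + 9\right)}{5} = \frac{4}{5} \left(-50\right) = -40$)
$V{\left(a \right)} = \left(-40 + a^{2}\right) \left(17 + a\right)$ ($V{\left(a \right)} = \left(-40 + a a\right) \left(a + 17\right) = \left(-40 + a^{2}\right) \left(17 + a\right)$)
$\left(V{\left(-126 \right)} - 19074\right) \left(44243 - 25239\right) = \left(\left(-680 + \left(-126\right)^{3} - -5040 + 17 \left(-126\right)^{2}\right) - 19074\right) \left(44243 - 25239\right) = \left(\left(-680 - 2000376 + 5040 + 17 \cdot 15876\right) - 19074\right) 19004 = \left(\left(-680 - 2000376 + 5040 + 269892\right) - 19074\right) 19004 = \left(-1726124 - 19074\right) 19004 = \left(-1745198\right) 19004 = -33165742792$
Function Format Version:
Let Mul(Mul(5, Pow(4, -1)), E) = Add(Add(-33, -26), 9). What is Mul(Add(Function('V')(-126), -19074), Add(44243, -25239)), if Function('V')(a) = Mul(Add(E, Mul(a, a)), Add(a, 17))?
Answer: -33165742792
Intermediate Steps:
E = -40 (E = Mul(Rational(4, 5), Add(Add(-33, -26), 9)) = Mul(Rational(4, 5), Add(-59, 9)) = Mul(Rational(4, 5), -50) = -40)
Function('V')(a) = Mul(Add(-40, Pow(a, 2)), Add(17, a)) (Function('V')(a) = Mul(Add(-40, Mul(a, a)), Add(a, 17)) = Mul(Add(-40, Pow(a, 2)), Add(17, a)))
Mul(Add(Function('V')(-126), -19074), Add(44243, -25239)) = Mul(Add(Add(-680, Pow(-126, 3), Mul(-40, -126), Mul(17, Pow(-126, 2))), -19074), Add(44243, -25239)) = Mul(Add(Add(-680, -2000376, 5040, Mul(17, 15876)), -19074), 19004) = Mul(Add(Add(-680, -2000376, 5040, 269892), -19074), 19004) = Mul(Add(-1726124, -19074), 19004) = Mul(-1745198, 19004) = -33165742792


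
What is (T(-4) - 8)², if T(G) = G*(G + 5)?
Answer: 144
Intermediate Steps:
T(G) = G*(5 + G)
(T(-4) - 8)² = (-4*(5 - 4) - 8)² = (-4*1 - 8)² = (-4 - 8)² = (-12)² = 144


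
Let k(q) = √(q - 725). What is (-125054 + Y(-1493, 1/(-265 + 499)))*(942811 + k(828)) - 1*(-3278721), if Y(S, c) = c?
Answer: -27588366946271/234 - 29262635*√103/234 ≈ -1.1790e+11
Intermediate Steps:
k(q) = √(-725 + q)
(-125054 + Y(-1493, 1/(-265 + 499)))*(942811 + k(828)) - 1*(-3278721) = (-125054 + 1/(-265 + 499))*(942811 + √(-725 + 828)) - 1*(-3278721) = (-125054 + 1/234)*(942811 + √103) + 3278721 = -29262635*(942811 + √103)/234 + 3278721 = (-27589134166985/234 - 29262635*√103/234) + 3278721 = -27588366946271/234 - 29262635*√103/234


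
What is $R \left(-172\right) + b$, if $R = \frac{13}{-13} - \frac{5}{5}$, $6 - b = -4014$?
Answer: $4364$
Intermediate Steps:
$b = 4020$ ($b = 6 - -4014 = 6 + 4014 = 4020$)
$R = -2$ ($R = 13 \left(- \frac{1}{13}\right) - 1 = -1 - 1 = -2$)
$R \left(-172\right) + b = \left(-2\right) \left(-172\right) + 4020 = 344 + 4020 = 4364$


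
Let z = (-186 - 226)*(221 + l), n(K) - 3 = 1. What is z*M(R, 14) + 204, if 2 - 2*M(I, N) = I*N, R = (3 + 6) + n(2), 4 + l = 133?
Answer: 12978204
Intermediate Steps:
l = 129 (l = -4 + 133 = 129)
n(K) = 4 (n(K) = 3 + 1 = 4)
R = 13 (R = (3 + 6) + 4 = 9 + 4 = 13)
M(I, N) = 1 - I*N/2
z = -144200 (z = (-186 - 226)*(221 + 129) = -412*350 = -144200)
z*M(R, 14) + 204 = -144200*(1 - ½*13*14) + 204 = -144200*(1 - 91) + 204 = -144200*(-90) + 204 = 12978000 + 204 = 12978204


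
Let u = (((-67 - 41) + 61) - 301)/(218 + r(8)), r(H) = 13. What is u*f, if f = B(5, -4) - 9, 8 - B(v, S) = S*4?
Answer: -1740/77 ≈ -22.597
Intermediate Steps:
B(v, S) = 8 - 4*S (B(v, S) = 8 - S*4 = 8 - 4*S)
u = -116/77 (u = (((-67 - 41) + 61) - 301)/(218 + 13) = ((-108 + 61) - 301)/231 = (-47 - 301)*(1/231) = -348*1/231 = -116/77 ≈ -1.5065)
f = 15 (f = (8 - 4*(-4)) - 9 = (8 + 16) - 9 = 24 - 9 = 15)
u*f = -116/77*15 = -1740/77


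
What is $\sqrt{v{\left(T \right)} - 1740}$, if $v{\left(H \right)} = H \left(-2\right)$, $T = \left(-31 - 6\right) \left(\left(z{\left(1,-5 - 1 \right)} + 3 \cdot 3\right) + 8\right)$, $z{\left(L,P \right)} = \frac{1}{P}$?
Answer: $\frac{i \sqrt{4449}}{3} \approx 22.234 i$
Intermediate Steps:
$T = - \frac{3737}{6}$ ($T = \left(-31 - 6\right) \left(\left(\frac{1}{-5 - 1} + 3 \cdot 3\right) + 8\right) = - 37 \left(\left(\frac{1}{-6} + 9\right) + 8\right) = - 37 \left(\left(- \frac{1}{6} + 9\right) + 8\right) = - 37 \left(\frac{53}{6} + 8\right) = \left(-37\right) \frac{101}{6} = - \frac{3737}{6} \approx -622.83$)
$v{\left(H \right)} = - 2 H$
$\sqrt{v{\left(T \right)} - 1740} = \sqrt{\left(-2\right) \left(- \frac{3737}{6}\right) - 1740} = \sqrt{\frac{3737}{3} - 1740} = \sqrt{- \frac{1483}{3}} = \frac{i \sqrt{4449}}{3}$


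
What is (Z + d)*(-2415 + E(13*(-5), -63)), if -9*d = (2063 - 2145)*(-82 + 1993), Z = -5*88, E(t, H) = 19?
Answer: -121989944/3 ≈ -4.0663e+7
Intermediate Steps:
Z = -440
d = 52234/3 (d = -(2063 - 2145)*(-82 + 1993)/9 = -(-82)*1911/9 = -1/9*(-156702) = 52234/3 ≈ 17411.)
(Z + d)*(-2415 + E(13*(-5), -63)) = (-440 + 52234/3)*(-2415 + 19) = (50914/3)*(-2396) = -121989944/3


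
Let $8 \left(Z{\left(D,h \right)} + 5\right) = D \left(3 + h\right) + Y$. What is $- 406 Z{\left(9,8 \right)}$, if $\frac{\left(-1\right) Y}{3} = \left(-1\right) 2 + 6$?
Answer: $- \frac{9541}{4} \approx -2385.3$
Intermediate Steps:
$Y = -12$ ($Y = - 3 \left(\left(-1\right) 2 + 6\right) = - 3 \left(-2 + 6\right) = \left(-3\right) 4 = -12$)
$Z{\left(D,h \right)} = - \frac{13}{2} + \frac{D \left(3 + h\right)}{8}$ ($Z{\left(D,h \right)} = -5 + \frac{D \left(3 + h\right) - 12}{8} = -5 + \frac{-12 + D \left(3 + h\right)}{8} = -5 + \left(- \frac{3}{2} + \frac{D \left(3 + h\right)}{8}\right) = - \frac{13}{2} + \frac{D \left(3 + h\right)}{8}$)
$- 406 Z{\left(9,8 \right)} = - 406 \left(- \frac{13}{2} + \frac{3}{8} \cdot 9 + \frac{1}{8} \cdot 9 \cdot 8\right) = - 406 \left(- \frac{13}{2} + \frac{27}{8} + 9\right) = \left(-406\right) \frac{47}{8} = - \frac{9541}{4}$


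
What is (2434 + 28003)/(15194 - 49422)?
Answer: -30437/34228 ≈ -0.88924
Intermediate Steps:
(2434 + 28003)/(15194 - 49422) = 30437/(-34228) = 30437*(-1/34228) = -30437/34228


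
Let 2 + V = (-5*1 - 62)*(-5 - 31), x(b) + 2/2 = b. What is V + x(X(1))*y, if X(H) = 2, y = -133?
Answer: 2277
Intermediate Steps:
x(b) = -1 + b
V = 2410 (V = -2 + (-5*1 - 62)*(-5 - 31) = -2 + (-5 - 62)*(-36) = -2 - 67*(-36) = -2 + 2412 = 2410)
V + x(X(1))*y = 2410 + (-1 + 2)*(-133) = 2410 + 1*(-133) = 2410 - 133 = 2277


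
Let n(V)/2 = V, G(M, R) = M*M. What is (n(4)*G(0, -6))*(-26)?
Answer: 0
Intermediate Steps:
G(M, R) = M²
n(V) = 2*V
(n(4)*G(0, -6))*(-26) = ((2*4)*0²)*(-26) = (8*0)*(-26) = 0*(-26) = 0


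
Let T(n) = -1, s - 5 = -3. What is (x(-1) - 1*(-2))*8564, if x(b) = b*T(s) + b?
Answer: 17128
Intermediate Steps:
s = 2 (s = 5 - 3 = 2)
x(b) = 0 (x(b) = b*(-1) + b = -b + b = 0)
(x(-1) - 1*(-2))*8564 = (0 - 1*(-2))*8564 = (0 + 2)*8564 = 2*8564 = 17128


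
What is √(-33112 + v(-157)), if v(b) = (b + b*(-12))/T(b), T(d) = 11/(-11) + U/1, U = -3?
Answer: 5*I*√5367/2 ≈ 183.15*I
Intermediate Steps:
T(d) = -4 (T(d) = 11/(-11) - 3/1 = 11*(-1/11) - 3*1 = -1 - 3 = -4)
v(b) = 11*b/4 (v(b) = (b + b*(-12))/(-4) = (b - 12*b)*(-¼) = -11*b*(-¼) = 11*b/4)
√(-33112 + v(-157)) = √(-33112 + (11/4)*(-157)) = √(-33112 - 1727/4) = √(-134175/4) = 5*I*√5367/2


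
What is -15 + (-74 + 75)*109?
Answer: 94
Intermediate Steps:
-15 + (-74 + 75)*109 = -15 + 1*109 = -15 + 109 = 94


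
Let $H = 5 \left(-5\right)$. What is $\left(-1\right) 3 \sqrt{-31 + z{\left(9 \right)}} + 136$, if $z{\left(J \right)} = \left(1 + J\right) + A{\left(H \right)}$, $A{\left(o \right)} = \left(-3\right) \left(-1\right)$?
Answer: $136 - 9 i \sqrt{2} \approx 136.0 - 12.728 i$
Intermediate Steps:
$H = -25$
$A{\left(o \right)} = 3$
$z{\left(J \right)} = 4 + J$ ($z{\left(J \right)} = \left(1 + J\right) + 3 = 4 + J$)
$\left(-1\right) 3 \sqrt{-31 + z{\left(9 \right)}} + 136 = \left(-1\right) 3 \sqrt{-31 + \left(4 + 9\right)} + 136 = - 3 \sqrt{-31 + 13} + 136 = - 3 \sqrt{-18} + 136 = - 3 \cdot 3 i \sqrt{2} + 136 = - 9 i \sqrt{2} + 136 = 136 - 9 i \sqrt{2}$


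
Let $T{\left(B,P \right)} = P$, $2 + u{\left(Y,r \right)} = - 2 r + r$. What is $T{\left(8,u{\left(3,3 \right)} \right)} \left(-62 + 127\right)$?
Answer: $-325$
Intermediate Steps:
$u{\left(Y,r \right)} = -2 - r$ ($u{\left(Y,r \right)} = -2 + \left(- 2 r + r\right) = -2 - r$)
$T{\left(8,u{\left(3,3 \right)} \right)} \left(-62 + 127\right) = \left(-2 - 3\right) \left(-62 + 127\right) = \left(-2 - 3\right) 65 = \left(-5\right) 65 = -325$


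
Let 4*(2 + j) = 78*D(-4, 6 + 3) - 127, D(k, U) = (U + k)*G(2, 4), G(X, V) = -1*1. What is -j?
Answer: 525/4 ≈ 131.25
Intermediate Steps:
G(X, V) = -1
D(k, U) = -U - k (D(k, U) = (U + k)*(-1) = -U - k)
j = -525/4 (j = -2 + (78*(-(6 + 3) - 1*(-4)) - 127)/4 = -2 + (78*(-1*9 + 4) - 127)/4 = -2 + (78*(-9 + 4) - 127)/4 = -2 + (78*(-5) - 127)/4 = -2 + (-390 - 127)/4 = -2 + (¼)*(-517) = -2 - 517/4 = -525/4 ≈ -131.25)
-j = -1*(-525/4) = 525/4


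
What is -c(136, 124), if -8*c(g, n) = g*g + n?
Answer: 4655/2 ≈ 2327.5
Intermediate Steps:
c(g, n) = -n/8 - g**2/8 (c(g, n) = -(g*g + n)/8 = -(g**2 + n)/8 = -(n + g**2)/8 = -n/8 - g**2/8)
-c(136, 124) = -(-1/8*124 - 1/8*136**2) = -(-31/2 - 1/8*18496) = -(-31/2 - 2312) = -1*(-4655/2) = 4655/2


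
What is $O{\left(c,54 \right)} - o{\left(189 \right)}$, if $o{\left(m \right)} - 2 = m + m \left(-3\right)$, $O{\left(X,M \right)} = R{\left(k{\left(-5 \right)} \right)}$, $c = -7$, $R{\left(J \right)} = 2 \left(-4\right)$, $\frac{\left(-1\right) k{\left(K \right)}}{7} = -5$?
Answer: $368$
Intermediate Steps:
$k{\left(K \right)} = 35$ ($k{\left(K \right)} = \left(-7\right) \left(-5\right) = 35$)
$R{\left(J \right)} = -8$
$O{\left(X,M \right)} = -8$
$o{\left(m \right)} = 2 - 2 m$ ($o{\left(m \right)} = 2 + \left(m + m \left(-3\right)\right) = 2 + \left(m - 3 m\right) = 2 - 2 m$)
$O{\left(c,54 \right)} - o{\left(189 \right)} = -8 - \left(2 - 378\right) = -8 - -376 = -8 + 376 = 368$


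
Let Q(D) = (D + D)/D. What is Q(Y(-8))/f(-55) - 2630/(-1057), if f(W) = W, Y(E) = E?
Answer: 142536/58135 ≈ 2.4518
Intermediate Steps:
Q(D) = 2 (Q(D) = (2*D)/D = 2)
Q(Y(-8))/f(-55) - 2630/(-1057) = 2/(-55) - 2630/(-1057) = 2*(-1/55) - 2630*(-1/1057) = -2/55 + 2630/1057 = 142536/58135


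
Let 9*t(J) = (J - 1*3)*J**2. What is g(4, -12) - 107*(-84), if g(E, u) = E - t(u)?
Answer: 9232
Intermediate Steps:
t(J) = J**2*(-3 + J)/9 (t(J) = ((J - 1*3)*J**2)/9 = ((J - 3)*J**2)/9 = ((-3 + J)*J**2)/9 = (J**2*(-3 + J))/9 = J**2*(-3 + J)/9)
g(E, u) = E - u**2*(-3 + u)/9
g(4, -12) - 107*(-84) = (4 + (1/9)*(-12)**2*(3 - 1*(-12))) - 107*(-84) = (4 + (1/9)*144*(3 + 12)) + 8988 = (4 + (1/9)*144*15) + 8988 = (4 + 240) + 8988 = 244 + 8988 = 9232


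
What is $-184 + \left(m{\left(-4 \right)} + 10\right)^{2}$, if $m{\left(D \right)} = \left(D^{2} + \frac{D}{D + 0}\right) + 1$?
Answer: $600$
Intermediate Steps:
$m{\left(D \right)} = 2 + D^{2}$ ($m{\left(D \right)} = \left(D^{2} + \frac{D}{D}\right) + 1 = \left(D^{2} + 1\right) + 1 = \left(1 + D^{2}\right) + 1 = 2 + D^{2}$)
$-184 + \left(m{\left(-4 \right)} + 10\right)^{2} = -184 + \left(\left(2 + \left(-4\right)^{2}\right) + 10\right)^{2} = -184 + \left(\left(2 + 16\right) + 10\right)^{2} = -184 + \left(18 + 10\right)^{2} = -184 + 28^{2} = -184 + 784 = 600$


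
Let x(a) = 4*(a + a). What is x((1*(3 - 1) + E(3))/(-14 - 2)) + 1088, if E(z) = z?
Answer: 2171/2 ≈ 1085.5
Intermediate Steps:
x(a) = 8*a (x(a) = 4*(2*a) = 8*a)
x((1*(3 - 1) + E(3))/(-14 - 2)) + 1088 = 8*((1*(3 - 1) + 3)/(-14 - 2)) + 1088 = 8*((1*2 + 3)/(-16)) + 1088 = 8*((2 + 3)*(-1/16)) + 1088 = 8*(5*(-1/16)) + 1088 = 8*(-5/16) + 1088 = -5/2 + 1088 = 2171/2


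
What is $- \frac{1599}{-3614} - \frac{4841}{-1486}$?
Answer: $\frac{382144}{103277} \approx 3.7002$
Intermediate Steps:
$- \frac{1599}{-3614} - \frac{4841}{-1486} = \left(-1599\right) \left(- \frac{1}{3614}\right) - - \frac{4841}{1486} = \frac{123}{278} + \frac{4841}{1486} = \frac{382144}{103277}$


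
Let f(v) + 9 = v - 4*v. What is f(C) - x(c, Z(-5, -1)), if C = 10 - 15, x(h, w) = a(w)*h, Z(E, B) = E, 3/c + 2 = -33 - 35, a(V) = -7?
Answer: 57/10 ≈ 5.7000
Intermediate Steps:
c = -3/70 (c = 3/(-2 + (-33 - 35)) = 3/(-2 - 68) = 3/(-70) = 3*(-1/70) = -3/70 ≈ -0.042857)
x(h, w) = -7*h
C = -5
f(v) = -9 - 3*v (f(v) = -9 + (v - 4*v) = -9 - 3*v)
f(C) - x(c, Z(-5, -1)) = (-9 - 3*(-5)) - (-7)*(-3)/70 = (-9 + 15) - 1*3/10 = 6 - 3/10 = 57/10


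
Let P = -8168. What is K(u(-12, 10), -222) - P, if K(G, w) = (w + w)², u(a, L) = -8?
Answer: 205304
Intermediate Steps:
K(G, w) = 4*w² (K(G, w) = (2*w)² = 4*w²)
K(u(-12, 10), -222) - P = 4*(-222)² - 1*(-8168) = 4*49284 + 8168 = 197136 + 8168 = 205304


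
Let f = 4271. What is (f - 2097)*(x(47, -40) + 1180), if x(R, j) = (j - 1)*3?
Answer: 2297918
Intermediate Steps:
x(R, j) = -3 + 3*j (x(R, j) = (-1 + j)*3 = -3 + 3*j)
(f - 2097)*(x(47, -40) + 1180) = (4271 - 2097)*((-3 + 3*(-40)) + 1180) = 2174*((-3 - 120) + 1180) = 2174*(-123 + 1180) = 2174*1057 = 2297918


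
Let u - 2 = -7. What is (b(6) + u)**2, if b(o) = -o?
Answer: 121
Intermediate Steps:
u = -5 (u = 2 - 7 = -5)
b(o) = -o
(b(6) + u)**2 = (-1*6 - 5)**2 = (-6 - 5)**2 = (-11)**2 = 121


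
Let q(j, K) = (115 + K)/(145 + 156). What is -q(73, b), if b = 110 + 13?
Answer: -34/43 ≈ -0.79070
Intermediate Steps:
b = 123
q(j, K) = 115/301 + K/301 (q(j, K) = (115 + K)/301 = (115 + K)*(1/301) = 115/301 + K/301)
-q(73, b) = -(115/301 + (1/301)*123) = -(115/301 + 123/301) = -1*34/43 = -34/43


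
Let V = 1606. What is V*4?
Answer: 6424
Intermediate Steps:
V*4 = 1606*4 = 6424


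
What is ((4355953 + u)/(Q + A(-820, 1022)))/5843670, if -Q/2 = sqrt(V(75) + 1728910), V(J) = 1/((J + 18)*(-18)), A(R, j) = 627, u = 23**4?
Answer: -405476675901/5317098556876225 - 2317897*sqrt(10986129246)/759585508125175 ≈ -0.00039610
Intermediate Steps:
u = 279841
V(J) = 1/(-324 - 18*J) (V(J) = 1/((18 + J)*(-18)) = 1/(-324 - 18*J))
Q = -7*sqrt(10986129246)/279 (Q = -2*sqrt(-1/(324 + 18*75) + 1728910) = -2*sqrt(-1/(324 + 1350) + 1728910) = -2*sqrt(-1/1674 + 1728910) = -7*sqrt(10986129246)/279 ≈ -2629.8)
((4355953 + u)/(Q + A(-820, 1022)))/5843670 = ((4355953 + 279841)/(-7*sqrt(10986129246)/279 + 627))/5843670 = (4635794/(627 - 7*sqrt(10986129246)/279))*(1/5843670) = 2317897/(2921835*(627 - 7*sqrt(10986129246)/279))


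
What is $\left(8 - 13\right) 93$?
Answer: $-465$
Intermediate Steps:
$\left(8 - 13\right) 93 = \left(-5\right) 93 = -465$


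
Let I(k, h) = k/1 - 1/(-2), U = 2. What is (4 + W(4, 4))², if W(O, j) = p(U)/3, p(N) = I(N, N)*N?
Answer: 289/9 ≈ 32.111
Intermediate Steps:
I(k, h) = ½ + k (I(k, h) = k*1 - 1*(-½) = k + ½ = ½ + k)
p(N) = N*(½ + N) (p(N) = (½ + N)*N = N*(½ + N))
W(O, j) = 5/3 (W(O, j) = (2*(½ + 2))/3 = (2*(5/2))*(⅓) = 5*(⅓) = 5/3)
(4 + W(4, 4))² = (4 + 5/3)² = (17/3)² = 289/9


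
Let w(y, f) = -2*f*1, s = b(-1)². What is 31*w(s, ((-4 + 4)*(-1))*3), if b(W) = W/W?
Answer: 0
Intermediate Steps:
b(W) = 1
s = 1 (s = 1² = 1)
w(y, f) = -2*f
31*w(s, ((-4 + 4)*(-1))*3) = 31*(-2*(-4 + 4)*(-1)*3) = 31*(-2*0*(-1)*3) = 31*(-0*3) = 31*(-2*0) = 31*0 = 0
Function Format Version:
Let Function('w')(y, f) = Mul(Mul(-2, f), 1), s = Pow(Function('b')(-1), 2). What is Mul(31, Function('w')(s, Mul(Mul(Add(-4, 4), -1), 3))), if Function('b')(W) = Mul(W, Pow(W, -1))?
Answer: 0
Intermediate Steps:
Function('b')(W) = 1
s = 1 (s = Pow(1, 2) = 1)
Function('w')(y, f) = Mul(-2, f)
Mul(31, Function('w')(s, Mul(Mul(Add(-4, 4), -1), 3))) = Mul(31, Mul(-2, Mul(Mul(Add(-4, 4), -1), 3))) = Mul(31, Mul(-2, Mul(Mul(0, -1), 3))) = Mul(31, Mul(-2, Mul(0, 3))) = Mul(31, Mul(-2, 0)) = Mul(31, 0) = 0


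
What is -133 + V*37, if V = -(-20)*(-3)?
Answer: -2353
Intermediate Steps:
V = -60 (V = -4*15 = -60)
-133 + V*37 = -133 - 60*37 = -133 - 2220 = -2353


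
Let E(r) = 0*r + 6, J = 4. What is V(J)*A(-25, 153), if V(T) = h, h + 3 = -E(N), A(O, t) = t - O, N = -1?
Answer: -1602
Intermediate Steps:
E(r) = 6 (E(r) = 0 + 6 = 6)
h = -9 (h = -3 - 1*6 = -3 - 6 = -9)
V(T) = -9
V(J)*A(-25, 153) = -9*(153 - 1*(-25)) = -9*(153 + 25) = -9*178 = -1602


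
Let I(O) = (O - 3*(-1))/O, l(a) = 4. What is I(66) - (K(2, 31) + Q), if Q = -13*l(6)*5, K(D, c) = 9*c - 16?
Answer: -43/22 ≈ -1.9545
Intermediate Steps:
K(D, c) = -16 + 9*c
I(O) = (3 + O)/O (I(O) = (O + 3)/O = (3 + O)/O)
Q = -260 (Q = -13*4*5 = -52*5 = -260)
I(66) - (K(2, 31) + Q) = (3 + 66)/66 - ((-16 + 9*31) - 260) = (1/66)*69 - ((-16 + 279) - 260) = 23/22 - (263 - 260) = 23/22 - 1*3 = 23/22 - 3 = -43/22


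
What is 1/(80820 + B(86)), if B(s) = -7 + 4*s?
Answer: 1/81157 ≈ 1.2322e-5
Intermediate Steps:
1/(80820 + B(86)) = 1/(80820 + (-7 + 4*86)) = 1/(80820 + (-7 + 344)) = 1/(80820 + 337) = 1/81157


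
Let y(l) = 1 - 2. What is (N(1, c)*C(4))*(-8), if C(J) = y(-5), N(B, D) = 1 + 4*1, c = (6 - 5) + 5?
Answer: 40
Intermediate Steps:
c = 6 (c = 1 + 5 = 6)
y(l) = -1
N(B, D) = 5 (N(B, D) = 1 + 4 = 5)
C(J) = -1
(N(1, c)*C(4))*(-8) = (5*(-1))*(-8) = -5*(-8) = 40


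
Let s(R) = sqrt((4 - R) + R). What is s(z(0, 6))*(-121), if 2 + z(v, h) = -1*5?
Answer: -242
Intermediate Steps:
z(v, h) = -7 (z(v, h) = -2 - 1*5 = -2 - 5 = -7)
s(R) = 2 (s(R) = sqrt(4) = 2)
s(z(0, 6))*(-121) = 2*(-121) = -242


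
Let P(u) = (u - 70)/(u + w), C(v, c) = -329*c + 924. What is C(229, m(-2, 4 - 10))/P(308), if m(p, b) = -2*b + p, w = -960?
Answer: 110188/17 ≈ 6481.6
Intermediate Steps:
m(p, b) = p - 2*b
C(v, c) = 924 - 329*c
P(u) = (-70 + u)/(-960 + u) (P(u) = (u - 70)/(u - 960) = (-70 + u)/(-960 + u))
C(229, m(-2, 4 - 10))/P(308) = (924 - 329*(-2 - 2*(4 - 10)))/(((-70 + 308)/(-960 + 308))) = (924 - 329*(-2 - 2*(-6)))/((238/(-652))) = (924 - 329*(-2 + 12))/((-1/652*238)) = (924 - 329*10)/(-119/326) = (924 - 3290)*(-326/119) = -2366*(-326/119) = 110188/17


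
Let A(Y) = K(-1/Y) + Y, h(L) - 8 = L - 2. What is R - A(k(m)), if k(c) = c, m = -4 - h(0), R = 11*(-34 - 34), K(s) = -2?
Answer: -736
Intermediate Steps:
h(L) = 6 + L (h(L) = 8 + (L - 2) = 8 + (-2 + L) = 6 + L)
R = -748 (R = 11*(-68) = -748)
m = -10 (m = -4 - (6 + 0) = -4 - 1*6 = -4 - 6 = -10)
A(Y) = -2 + Y
R - A(k(m)) = -748 - (-2 - 10) = -748 - 1*(-12) = -748 + 12 = -736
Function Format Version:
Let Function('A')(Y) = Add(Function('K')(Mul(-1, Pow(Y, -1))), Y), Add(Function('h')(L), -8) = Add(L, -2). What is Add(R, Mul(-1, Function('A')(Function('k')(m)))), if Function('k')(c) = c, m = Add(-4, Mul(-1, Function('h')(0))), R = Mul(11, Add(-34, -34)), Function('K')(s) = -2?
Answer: -736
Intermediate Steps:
Function('h')(L) = Add(6, L) (Function('h')(L) = Add(8, Add(L, -2)) = Add(8, Add(-2, L)) = Add(6, L))
R = -748 (R = Mul(11, -68) = -748)
m = -10 (m = Add(-4, Mul(-1, Add(6, 0))) = Add(-4, Mul(-1, 6)) = Add(-4, -6) = -10)
Function('A')(Y) = Add(-2, Y)
Add(R, Mul(-1, Function('A')(Function('k')(m)))) = Add(-748, Mul(-1, Add(-2, -10))) = Add(-748, Mul(-1, -12)) = Add(-748, 12) = -736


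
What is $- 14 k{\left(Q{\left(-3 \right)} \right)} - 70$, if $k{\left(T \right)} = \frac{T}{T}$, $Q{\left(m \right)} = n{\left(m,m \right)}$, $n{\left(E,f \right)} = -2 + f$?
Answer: $-84$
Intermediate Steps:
$Q{\left(m \right)} = -2 + m$
$k{\left(T \right)} = 1$
$- 14 k{\left(Q{\left(-3 \right)} \right)} - 70 = \left(-14\right) 1 - 70 = -14 - 70 = -84$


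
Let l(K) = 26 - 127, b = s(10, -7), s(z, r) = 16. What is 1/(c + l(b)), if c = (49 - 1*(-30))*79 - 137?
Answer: 1/6003 ≈ 0.00016658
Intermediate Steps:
b = 16
l(K) = -101
c = 6104 (c = (49 + 30)*79 - 137 = 79*79 - 137 = 6241 - 137 = 6104)
1/(c + l(b)) = 1/(6104 - 101) = 1/6003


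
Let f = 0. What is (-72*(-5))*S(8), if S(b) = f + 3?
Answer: 1080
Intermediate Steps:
S(b) = 3 (S(b) = 0 + 3 = 3)
(-72*(-5))*S(8) = -72*(-5)*3 = 360*3 = 1080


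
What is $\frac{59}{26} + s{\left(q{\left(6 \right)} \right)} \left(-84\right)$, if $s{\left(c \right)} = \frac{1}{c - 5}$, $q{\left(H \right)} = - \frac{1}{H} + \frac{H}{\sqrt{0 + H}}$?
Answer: $\frac{450179}{19370} + \frac{3024 \sqrt{6}}{745} \approx 33.184$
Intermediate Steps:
$q{\left(H \right)} = \sqrt{H} - \frac{1}{H}$ ($q{\left(H \right)} = - \frac{1}{H} + \frac{H}{\sqrt{H}} = - \frac{1}{H} + \sqrt{H} = \sqrt{H} - \frac{1}{H}$)
$s{\left(c \right)} = \frac{1}{-5 + c}$
$\frac{59}{26} + s{\left(q{\left(6 \right)} \right)} \left(-84\right) = \frac{59}{26} + \frac{1}{-5 + \frac{-1 + 6^{\frac{3}{2}}}{6}} \left(-84\right) = 59 \cdot \frac{1}{26} + \frac{1}{-5 + \frac{-1 + 6 \sqrt{6}}{6}} \left(-84\right) = \frac{59}{26} + \frac{1}{-5 - \left(\frac{1}{6} - \sqrt{6}\right)} \left(-84\right) = \frac{59}{26} + \frac{1}{- \frac{31}{6} + \sqrt{6}} \left(-84\right) = \frac{59}{26} - \frac{84}{- \frac{31}{6} + \sqrt{6}}$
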